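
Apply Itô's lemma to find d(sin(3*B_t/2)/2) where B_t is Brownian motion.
d(sin(3*B_t/2)/2) = (-9*sin(3*B_t/2)/16) dt + (3*cos(3*B_t/2)/4) dB_t

Itô's formula for f(B_t) gives d f(B_t) = f'(B_t) dB_t + (1/2) f''(B_t) dt. Compute derivatives of f(x) = sin(3*x/2)/2:
  f'(x)  = 3*cos(3*x/2)/4
  f''(x) = -9*sin(3*x/2)/8
Substitute x = B_t and multiply the f'' term by 1/2:
  drift     = (1/2) * (-9*sin(3*x/2)/8) evaluated at B_t = -9*sin(3*B_t/2)/16
  diffusion = (3*cos(3*x/2)/4) evaluated at B_t = 3*cos(3*B_t/2)/4
Therefore d(sin(3*B_t/2)/2) = (-9*sin(3*B_t/2)/16) dt + (3*cos(3*B_t/2)/4) dB_t.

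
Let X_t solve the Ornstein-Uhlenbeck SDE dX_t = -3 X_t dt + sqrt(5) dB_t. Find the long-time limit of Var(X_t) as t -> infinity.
lim Var(X_t) = 5/6

The OU SDE dX = -theta X dt + sigma dB admits the integrating factor exp(theta t): d(exp(theta t) X_t) = sigma exp(theta t) dB_t. Integrating from 0 to t gives X_t = x_0 * exp(-theta t) + sigma * int_0^t exp(-theta (t-s)) dB_s for any initial x_0. The Itô integral has variance (by the Itô isometry) sigma^2 * int_0^t exp(-2 theta (t - s)) ds = sigma^2 * (1 - exp(-2 theta t)) / (2 theta), independent of x_0.
With theta = 3, sigma = sqrt(5):
  Var(X_t) = (sqrt(5))^2 * (1 - exp(-2*3 t)) / (2 * 3) = 5/6 - 5*exp(-6*t)/6.
As t -> infinity, exp(-2*3 t) -> 0, so the stationary variance is sigma^2 / (2 theta) = 5/6.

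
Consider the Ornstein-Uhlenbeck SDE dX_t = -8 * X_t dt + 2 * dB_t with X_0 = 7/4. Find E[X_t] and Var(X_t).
E[X_t] = 7*exp(-8*t)/4; Var(X_t) = 1/4 - exp(-16*t)/4

The OU SDE dX = -theta X dt + sigma dB admits the integrating factor exp(theta t): d(exp(theta t) X_t) = sigma exp(theta t) dB_t. Integrating from 0 to t:
  X_t = x_0 * exp(-theta t) + sigma * int_0^t exp(-theta (t-s)) dB_s.
The Itô integral has mean 0 and (by the Itô isometry) variance sigma^2 * int_0^t exp(-2 theta (t - s)) ds = sigma^2 * (1 - exp(-2 theta t)) / (2 theta).
With theta = 8, sigma = 2, x_0 = 7/4:
  E[X_t] = 7/4 * exp(-8 t) = 7*exp(-8*t)/4
  Var(X_t) = (2)^2 * (1 - exp(-2*8 t)) / (2 * 8) = 1/4 - exp(-16*t)/4.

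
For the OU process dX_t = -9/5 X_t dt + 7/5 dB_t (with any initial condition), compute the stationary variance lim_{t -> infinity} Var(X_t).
lim Var(X_t) = 49/90

The OU SDE dX = -theta X dt + sigma dB admits the integrating factor exp(theta t): d(exp(theta t) X_t) = sigma exp(theta t) dB_t. Integrating from 0 to t gives X_t = x_0 * exp(-theta t) + sigma * int_0^t exp(-theta (t-s)) dB_s for any initial x_0. The Itô integral has variance (by the Itô isometry) sigma^2 * int_0^t exp(-2 theta (t - s)) ds = sigma^2 * (1 - exp(-2 theta t)) / (2 theta), independent of x_0.
With theta = 9/5, sigma = 7/5:
  Var(X_t) = (7/5)^2 * (1 - exp(-2*9/5 t)) / (2 * 9/5) = 49/90 - 49*exp(-18*t/5)/90.
As t -> infinity, exp(-2*9/5 t) -> 0, so the stationary variance is sigma^2 / (2 theta) = 49/90.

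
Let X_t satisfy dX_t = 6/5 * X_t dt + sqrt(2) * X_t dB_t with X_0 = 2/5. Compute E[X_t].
E[X_t] = 2*exp(6*t/5)/5

For GBM dX = mu X dt + sigma X dB with X_0 = x_0, apply Itô to Y = log X: dY = (mu - sigma^2/2) dt + sigma dB, so Y_t = log(x_0) + (mu - sigma^2/2) t + sigma B_t and hence X_t = x_0 * exp((mu - sigma^2/2) t + sigma B_t).
With mu = 6/5, sigma = sqrt(2), x_0 = 2/5, this gives:
  X_t = 2/5 * exp((1/5) * t + (sqrt(2)) * B_t).
Since sigma*B_t ~ Normal(0, sigma^2 t), E[exp(sigma*B_t)] = exp(sigma^2 t / 2); so E[X_t] = x_0 * exp((mu - sigma^2/2) t) * exp(sigma^2 t / 2) = x_0 * exp(mu t) = 2*exp(6*t/5)/5.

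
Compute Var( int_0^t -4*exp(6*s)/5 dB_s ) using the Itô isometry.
Var = 4*exp(12*t)/75 - 4/75

The Itô integral of a deterministic integrand f(s) has mean 0 because each increment f(s) * (B_{s+ds} - B_s) has mean 0. By the Itô isometry:
  Var( int_0^t f(s) dB_s ) = E[ (int_0^t f(s) dB_s)^2 ] = int_0^t f(s)^2 ds.
Here f(s) = -4*exp(6*s)/5, so f(s)^2 = 16*exp(12*s)/25. Integrate:
  int_0^t (16*exp(12*s)/25) ds = 4*exp(12*t)/75 - 4/75.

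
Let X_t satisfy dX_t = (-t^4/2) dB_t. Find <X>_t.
<X>_t = t^9/36

For an Itô process dX_t = a(t) dt + b(t) dB_t, the quadratic variation is <X>_t = int_0^t b(s)^2 ds (the drift term does not contribute). Here b(s) = -s^4/2, so
  b(s)^2 = s^8/4.
Integrating from 0 to t:
  <X>_t = int_0^t (s^8/4) ds = t^9/36.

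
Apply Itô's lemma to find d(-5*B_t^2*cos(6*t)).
d(-5*B_t^2*cos(6*t)) = (30*B_t^2*sin(6*t) - 5*cos(6*t)) dt + (-10*B_t*cos(6*t)) dB_t

Itô's formula for f(t, x): d f(t, B_t) = (f_t + (1/2) f_xx) dt + f_x dB_t. Compute partials of f(t, x) = -5*x^2*cos(6*t):
  f_t(t,x)  = 30*x^2*sin(6*t)
  f_x(t,x)  = -10*x*cos(6*t)
  f_xx(t,x) = -10*cos(6*t)
Assemble drift = f_t + (1/2) f_xx = 30*x^2*sin(6*t) - 5*cos(6*t) and diffusion = f_x = -10*x*cos(6*t). Substituting x = B_t:
  d(-5*B_t^2*cos(6*t)) = (30*B_t^2*sin(6*t) - 5*cos(6*t)) dt + (-10*B_t*cos(6*t)) dB_t.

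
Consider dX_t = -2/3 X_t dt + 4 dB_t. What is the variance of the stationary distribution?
lim Var(X_t) = 12

The OU SDE dX = -theta X dt + sigma dB admits the integrating factor exp(theta t): d(exp(theta t) X_t) = sigma exp(theta t) dB_t. Integrating from 0 to t gives X_t = x_0 * exp(-theta t) + sigma * int_0^t exp(-theta (t-s)) dB_s for any initial x_0. The Itô integral has variance (by the Itô isometry) sigma^2 * int_0^t exp(-2 theta (t - s)) ds = sigma^2 * (1 - exp(-2 theta t)) / (2 theta), independent of x_0.
With theta = 2/3, sigma = 4:
  Var(X_t) = (4)^2 * (1 - exp(-2*2/3 t)) / (2 * 2/3) = 12 - 12*exp(-4*t/3).
As t -> infinity, exp(-2*2/3 t) -> 0, so the stationary variance is sigma^2 / (2 theta) = 12.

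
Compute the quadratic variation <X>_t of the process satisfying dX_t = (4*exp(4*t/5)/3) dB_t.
<X>_t = 10*exp(8*t/5)/9 - 10/9

For an Itô process dX_t = a(t) dt + b(t) dB_t, the quadratic variation is <X>_t = int_0^t b(s)^2 ds (the drift term does not contribute). Here b(s) = 4*exp(4*s/5)/3, so
  b(s)^2 = 16*exp(8*s/5)/9.
Integrating from 0 to t:
  <X>_t = int_0^t (16*exp(8*s/5)/9) ds = 10*exp(8*t/5)/9 - 10/9.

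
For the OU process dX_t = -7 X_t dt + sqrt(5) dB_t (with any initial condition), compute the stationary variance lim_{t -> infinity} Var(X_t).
lim Var(X_t) = 5/14

The OU SDE dX = -theta X dt + sigma dB admits the integrating factor exp(theta t): d(exp(theta t) X_t) = sigma exp(theta t) dB_t. Integrating from 0 to t gives X_t = x_0 * exp(-theta t) + sigma * int_0^t exp(-theta (t-s)) dB_s for any initial x_0. The Itô integral has variance (by the Itô isometry) sigma^2 * int_0^t exp(-2 theta (t - s)) ds = sigma^2 * (1 - exp(-2 theta t)) / (2 theta), independent of x_0.
With theta = 7, sigma = sqrt(5):
  Var(X_t) = (sqrt(5))^2 * (1 - exp(-2*7 t)) / (2 * 7) = 5/14 - 5*exp(-14*t)/14.
As t -> infinity, exp(-2*7 t) -> 0, so the stationary variance is sigma^2 / (2 theta) = 5/14.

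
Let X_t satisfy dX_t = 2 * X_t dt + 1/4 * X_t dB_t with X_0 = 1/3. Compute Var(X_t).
Var(X_t) = (exp(t/16) - 1)*exp(4*t)/9

For GBM dX = mu X dt + sigma X dB with X_0 = x_0, apply Itô to Y = log X: dY = (mu - sigma^2/2) dt + sigma dB, so Y_t = log(x_0) + (mu - sigma^2/2) t + sigma B_t and hence X_t = x_0 * exp((mu - sigma^2/2) t + sigma B_t).
With mu = 2, sigma = 1/4, x_0 = 1/3, this gives:
  X_t = 1/3 * exp((63/32) * t + (1/4) * B_t).
Since sigma*B_t ~ Normal(0, sigma^2 t), E[exp(sigma*B_t)] = exp(sigma^2 t / 2); so E[X_t] = x_0 * exp((mu - sigma^2/2) t) * exp(sigma^2 t / 2) = x_0 * exp(mu t) = exp(2*t)/3.
Var(X_t) = E[X_t^2] - (E[X_t])^2 = x_0^2 * exp(2 mu t) * (exp(sigma^2 t) - 1) = (exp(t/16) - 1)*exp(4*t)/9.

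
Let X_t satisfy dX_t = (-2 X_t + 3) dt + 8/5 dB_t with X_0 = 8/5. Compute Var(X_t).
Var(X_t) = 16/25 - 16*exp(-4*t)/25

The variance V(t) = Var(X_t) satisfies V'(t) = 2 a V(t) + c^2 with V(0) = 0 (drift coefficient is linear in X, diffusion is constant). With a = -2, c = 8/5, the solution is
  V(t) = (c^2 / (2 a)) * (exp(2 a t) - 1)
       = ((8/5)^2 / (2*(-2))) * (exp((-4) t) - 1)
       = 16/25 - 16*exp(-4*t)/25.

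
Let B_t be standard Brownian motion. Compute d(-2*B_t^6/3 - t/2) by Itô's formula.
d(-2*B_t^6/3 - t/2) = (-10*B_t^4 - 1/2) dt + (-4*B_t^5) dB_t

Itô's formula for f(t, x): d f(t, B_t) = (f_t + (1/2) f_xx) dt + f_x dB_t. Compute partials of f(t, x) = -t/2 - 2*x^6/3:
  f_t(t,x)  = -1/2
  f_x(t,x)  = -4*x^5
  f_xx(t,x) = -20*x^4
Assemble drift = f_t + (1/2) f_xx = -10*x^4 - 1/2 and diffusion = f_x = -4*x^5. Substituting x = B_t:
  d(-2*B_t^6/3 - t/2) = (-10*B_t^4 - 1/2) dt + (-4*B_t^5) dB_t.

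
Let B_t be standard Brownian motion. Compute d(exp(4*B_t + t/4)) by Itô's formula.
d(exp(4*B_t + t/4)) = (33*exp(4*B_t + t/4)/4) dt + (4*exp(4*B_t + t/4)) dB_t

Itô's formula for f(t, x): d f(t, B_t) = (f_t + (1/2) f_xx) dt + f_x dB_t. Compute partials of f(t, x) = exp(t/4 + 4*x):
  f_t(t,x)  = exp(t/4 + 4*x)/4
  f_x(t,x)  = 4*exp(t/4 + 4*x)
  f_xx(t,x) = 16*exp(t/4 + 4*x)
Assemble drift = f_t + (1/2) f_xx = 33*exp(t/4 + 4*x)/4 and diffusion = f_x = 4*exp(t/4 + 4*x). Substituting x = B_t:
  d(exp(4*B_t + t/4)) = (33*exp(4*B_t + t/4)/4) dt + (4*exp(4*B_t + t/4)) dB_t.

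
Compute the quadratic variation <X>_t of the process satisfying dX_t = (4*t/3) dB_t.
<X>_t = 16*t^3/27

For an Itô process dX_t = a(t) dt + b(t) dB_t, the quadratic variation is <X>_t = int_0^t b(s)^2 ds (the drift term does not contribute). Here b(s) = 4*s/3, so
  b(s)^2 = 16*s^2/9.
Integrating from 0 to t:
  <X>_t = int_0^t (16*s^2/9) ds = 16*t^3/27.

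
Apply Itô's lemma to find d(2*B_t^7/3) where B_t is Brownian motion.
d(2*B_t^7/3) = (14*B_t^5) dt + (14*B_t^6/3) dB_t

Itô's formula for f(B_t) gives d f(B_t) = f'(B_t) dB_t + (1/2) f''(B_t) dt. Compute derivatives of f(x) = 2*x^7/3:
  f'(x)  = 14*x^6/3
  f''(x) = 28*x^5
Substitute x = B_t and multiply the f'' term by 1/2:
  drift     = (1/2) * (28*x^5) evaluated at B_t = 14*B_t^5
  diffusion = (14*x^6/3) evaluated at B_t = 14*B_t^6/3
Therefore d(2*B_t^7/3) = (14*B_t^5) dt + (14*B_t^6/3) dB_t.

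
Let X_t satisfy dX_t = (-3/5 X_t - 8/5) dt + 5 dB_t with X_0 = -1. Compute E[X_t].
E[X_t] = -8/3 + 5*exp(-3*t/5)/3

Taking expectations and using E[dB_t] = 0, the mean m(t) = E[X_t] satisfies the ODE m'(t) = a m(t) + b with m(0) = x_0. With a = -3/5, b = -8/5, x_0 = -1, the solution is
  m(t) = x_0 * exp(a t) + (b/a) * (exp(a t) - 1)
       = (-1) * exp((-3/5) t) + ((-8/5)/(-3/5)) * (exp((-3/5) t) - 1)
       = -8/3 + 5*exp(-3*t/5)/3.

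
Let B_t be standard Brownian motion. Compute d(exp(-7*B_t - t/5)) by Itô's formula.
d(exp(-7*B_t - t/5)) = (243*exp(-7*B_t - t/5)/10) dt + (-7*exp(-7*B_t - t/5)) dB_t

Itô's formula for f(t, x): d f(t, B_t) = (f_t + (1/2) f_xx) dt + f_x dB_t. Compute partials of f(t, x) = exp(-t/5 - 7*x):
  f_t(t,x)  = -exp(-t/5 - 7*x)/5
  f_x(t,x)  = -7*exp(-t/5 - 7*x)
  f_xx(t,x) = 49*exp(-t/5 - 7*x)
Assemble drift = f_t + (1/2) f_xx = 243*exp(-t/5 - 7*x)/10 and diffusion = f_x = -7*exp(-t/5 - 7*x). Substituting x = B_t:
  d(exp(-7*B_t - t/5)) = (243*exp(-7*B_t - t/5)/10) dt + (-7*exp(-7*B_t - t/5)) dB_t.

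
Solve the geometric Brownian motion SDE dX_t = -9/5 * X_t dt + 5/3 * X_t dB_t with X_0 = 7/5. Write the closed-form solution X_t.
X_t = 7/5 * exp((-287/90) * t + (5/3) * B_t)

For GBM dX = mu X dt + sigma X dB with X_0 = x_0, apply Itô to Y = log X: dY = (mu - sigma^2/2) dt + sigma dB, so Y_t = log(x_0) + (mu - sigma^2/2) t + sigma B_t and hence X_t = x_0 * exp((mu - sigma^2/2) t + sigma B_t).
With mu = -9/5, sigma = 5/3, x_0 = 7/5, this gives:
  X_t = 7/5 * exp((-287/90) * t + (5/3) * B_t).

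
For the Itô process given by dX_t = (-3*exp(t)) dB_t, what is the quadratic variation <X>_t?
<X>_t = 9*exp(2*t)/2 - 9/2

For an Itô process dX_t = a(t) dt + b(t) dB_t, the quadratic variation is <X>_t = int_0^t b(s)^2 ds (the drift term does not contribute). Here b(s) = -3*exp(s), so
  b(s)^2 = 9*exp(2*s).
Integrating from 0 to t:
  <X>_t = int_0^t (9*exp(2*s)) ds = 9*exp(2*t)/2 - 9/2.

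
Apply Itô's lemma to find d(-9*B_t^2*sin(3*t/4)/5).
d(-9*B_t^2*sin(3*t/4)/5) = (-27*B_t^2*cos(3*t/4)/20 - 9*sin(3*t/4)/5) dt + (-18*B_t*sin(3*t/4)/5) dB_t

Itô's formula for f(t, x): d f(t, B_t) = (f_t + (1/2) f_xx) dt + f_x dB_t. Compute partials of f(t, x) = -9*x^2*sin(3*t/4)/5:
  f_t(t,x)  = -27*x^2*cos(3*t/4)/20
  f_x(t,x)  = -18*x*sin(3*t/4)/5
  f_xx(t,x) = -18*sin(3*t/4)/5
Assemble drift = f_t + (1/2) f_xx = -27*x^2*cos(3*t/4)/20 - 9*sin(3*t/4)/5 and diffusion = f_x = -18*x*sin(3*t/4)/5. Substituting x = B_t:
  d(-9*B_t^2*sin(3*t/4)/5) = (-27*B_t^2*cos(3*t/4)/20 - 9*sin(3*t/4)/5) dt + (-18*B_t*sin(3*t/4)/5) dB_t.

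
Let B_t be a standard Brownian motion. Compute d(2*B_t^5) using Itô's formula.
d(2*B_t^5) = (20*B_t^3) dt + (10*B_t^4) dB_t

Itô's formula for f(B_t) gives d f(B_t) = f'(B_t) dB_t + (1/2) f''(B_t) dt. Compute derivatives of f(x) = 2*x^5:
  f'(x)  = 10*x^4
  f''(x) = 40*x^3
Substitute x = B_t and multiply the f'' term by 1/2:
  drift     = (1/2) * (40*x^3) evaluated at B_t = 20*B_t^3
  diffusion = (10*x^4) evaluated at B_t = 10*B_t^4
Therefore d(2*B_t^5) = (20*B_t^3) dt + (10*B_t^4) dB_t.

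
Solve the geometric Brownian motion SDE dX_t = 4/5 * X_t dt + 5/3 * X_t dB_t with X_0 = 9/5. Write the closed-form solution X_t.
X_t = 9/5 * exp((-53/90) * t + (5/3) * B_t)

For GBM dX = mu X dt + sigma X dB with X_0 = x_0, apply Itô to Y = log X: dY = (mu - sigma^2/2) dt + sigma dB, so Y_t = log(x_0) + (mu - sigma^2/2) t + sigma B_t and hence X_t = x_0 * exp((mu - sigma^2/2) t + sigma B_t).
With mu = 4/5, sigma = 5/3, x_0 = 9/5, this gives:
  X_t = 9/5 * exp((-53/90) * t + (5/3) * B_t).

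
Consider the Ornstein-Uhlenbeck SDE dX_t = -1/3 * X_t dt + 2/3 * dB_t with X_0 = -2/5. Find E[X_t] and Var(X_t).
E[X_t] = -2*exp(-t/3)/5; Var(X_t) = 2/3 - 2*exp(-2*t/3)/3

The OU SDE dX = -theta X dt + sigma dB admits the integrating factor exp(theta t): d(exp(theta t) X_t) = sigma exp(theta t) dB_t. Integrating from 0 to t:
  X_t = x_0 * exp(-theta t) + sigma * int_0^t exp(-theta (t-s)) dB_s.
The Itô integral has mean 0 and (by the Itô isometry) variance sigma^2 * int_0^t exp(-2 theta (t - s)) ds = sigma^2 * (1 - exp(-2 theta t)) / (2 theta).
With theta = 1/3, sigma = 2/3, x_0 = -2/5:
  E[X_t] = -2/5 * exp(-1/3 t) = -2*exp(-t/3)/5
  Var(X_t) = (2/3)^2 * (1 - exp(-2*1/3 t)) / (2 * 1/3) = 2/3 - 2*exp(-2*t/3)/3.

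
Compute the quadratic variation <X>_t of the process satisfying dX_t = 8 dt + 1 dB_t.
<X>_t = t

For an Itô process dX_t = a(t) dt + b(t) dB_t, the quadratic variation is <X>_t = int_0^t b(s)^2 ds (the drift term does not contribute). Here b(s) = 1, so
  b(s)^2 = 1.
Integrating from 0 to t:
  <X>_t = int_0^t (1) ds = t.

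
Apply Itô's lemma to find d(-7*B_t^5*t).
d(-7*B_t^5*t) = (7*B_t^3*(-B_t^2 - 10*t)) dt + (-35*B_t^4*t) dB_t

Itô's formula for f(t, x): d f(t, B_t) = (f_t + (1/2) f_xx) dt + f_x dB_t. Compute partials of f(t, x) = -7*t*x^5:
  f_t(t,x)  = -7*x^5
  f_x(t,x)  = -35*t*x^4
  f_xx(t,x) = -140*t*x^3
Assemble drift = f_t + (1/2) f_xx = 7*x^3*(-10*t - x^2) and diffusion = f_x = -35*t*x^4. Substituting x = B_t:
  d(-7*B_t^5*t) = (7*B_t^3*(-B_t^2 - 10*t)) dt + (-35*B_t^4*t) dB_t.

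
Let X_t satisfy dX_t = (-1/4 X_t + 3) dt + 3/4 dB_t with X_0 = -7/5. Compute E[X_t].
E[X_t] = 12 - 67*exp(-t/4)/5

Taking expectations and using E[dB_t] = 0, the mean m(t) = E[X_t] satisfies the ODE m'(t) = a m(t) + b with m(0) = x_0. With a = -1/4, b = 3, x_0 = -7/5, the solution is
  m(t) = x_0 * exp(a t) + (b/a) * (exp(a t) - 1)
       = (-7/5) * exp((-1/4) t) + (3/(-1/4)) * (exp((-1/4) t) - 1)
       = 12 - 67*exp(-t/4)/5.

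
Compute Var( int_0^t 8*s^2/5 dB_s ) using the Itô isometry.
Var = 64*t^5/125

The Itô integral of a deterministic integrand f(s) has mean 0 because each increment f(s) * (B_{s+ds} - B_s) has mean 0. By the Itô isometry:
  Var( int_0^t f(s) dB_s ) = E[ (int_0^t f(s) dB_s)^2 ] = int_0^t f(s)^2 ds.
Here f(s) = 8*s^2/5, so f(s)^2 = 64*s^4/25. Integrate:
  int_0^t (64*s^4/25) ds = 64*t^5/125.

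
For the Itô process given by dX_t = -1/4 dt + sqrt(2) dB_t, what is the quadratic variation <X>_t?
<X>_t = 2*t

For an Itô process dX_t = a(t) dt + b(t) dB_t, the quadratic variation is <X>_t = int_0^t b(s)^2 ds (the drift term does not contribute). Here b(s) = sqrt(2), so
  b(s)^2 = 2.
Integrating from 0 to t:
  <X>_t = int_0^t (2) ds = 2*t.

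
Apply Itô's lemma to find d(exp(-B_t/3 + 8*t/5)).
d(exp(-B_t/3 + 8*t/5)) = (149*exp(-B_t/3 + 8*t/5)/90) dt + (-exp(-B_t/3 + 8*t/5)/3) dB_t

Itô's formula for f(t, x): d f(t, B_t) = (f_t + (1/2) f_xx) dt + f_x dB_t. Compute partials of f(t, x) = exp(8*t/5 - x/3):
  f_t(t,x)  = 8*exp(8*t/5 - x/3)/5
  f_x(t,x)  = -exp(8*t/5 - x/3)/3
  f_xx(t,x) = exp(8*t/5 - x/3)/9
Assemble drift = f_t + (1/2) f_xx = 149*exp(8*t/5 - x/3)/90 and diffusion = f_x = -exp(8*t/5 - x/3)/3. Substituting x = B_t:
  d(exp(-B_t/3 + 8*t/5)) = (149*exp(-B_t/3 + 8*t/5)/90) dt + (-exp(-B_t/3 + 8*t/5)/3) dB_t.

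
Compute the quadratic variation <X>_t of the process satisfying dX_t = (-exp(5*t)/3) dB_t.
<X>_t = exp(10*t)/90 - 1/90

For an Itô process dX_t = a(t) dt + b(t) dB_t, the quadratic variation is <X>_t = int_0^t b(s)^2 ds (the drift term does not contribute). Here b(s) = -exp(5*s)/3, so
  b(s)^2 = exp(10*s)/9.
Integrating from 0 to t:
  <X>_t = int_0^t (exp(10*s)/9) ds = exp(10*t)/90 - 1/90.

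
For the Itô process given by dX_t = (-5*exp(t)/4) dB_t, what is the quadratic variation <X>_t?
<X>_t = 25*exp(2*t)/32 - 25/32

For an Itô process dX_t = a(t) dt + b(t) dB_t, the quadratic variation is <X>_t = int_0^t b(s)^2 ds (the drift term does not contribute). Here b(s) = -5*exp(s)/4, so
  b(s)^2 = 25*exp(2*s)/16.
Integrating from 0 to t:
  <X>_t = int_0^t (25*exp(2*s)/16) ds = 25*exp(2*t)/32 - 25/32.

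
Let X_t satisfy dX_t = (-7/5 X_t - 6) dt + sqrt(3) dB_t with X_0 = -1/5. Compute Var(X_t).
Var(X_t) = 15/14 - 15*exp(-14*t/5)/14

The variance V(t) = Var(X_t) satisfies V'(t) = 2 a V(t) + c^2 with V(0) = 0 (drift coefficient is linear in X, diffusion is constant). With a = -7/5, c = sqrt(3), the solution is
  V(t) = (c^2 / (2 a)) * (exp(2 a t) - 1)
       = (sqrt(3)^2 / (2*(-7/5))) * (exp((-14/5) t) - 1)
       = 15/14 - 15*exp(-14*t/5)/14.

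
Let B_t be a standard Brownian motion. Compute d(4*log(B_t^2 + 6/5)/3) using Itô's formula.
d(4*log(B_t^2 + 6/5)/3) = (20*(6 - 5*B_t^2)/(3*(5*B_t^2 + 6)^2)) dt + (40*B_t/(3*(5*B_t^2 + 6))) dB_t

Itô's formula for f(B_t) gives d f(B_t) = f'(B_t) dB_t + (1/2) f''(B_t) dt. Compute derivatives of f(x) = 4*log(x^2 + 6/5)/3:
  f'(x)  = 40*x/(3*(5*x^2 + 6))
  f''(x) = 40*(6 - 5*x^2)/(3*(5*x^2 + 6)^2)
Substitute x = B_t and multiply the f'' term by 1/2:
  drift     = (1/2) * (40*(6 - 5*x^2)/(3*(5*x^2 + 6)^2)) evaluated at B_t = 20*(6 - 5*B_t^2)/(3*(5*B_t^2 + 6)^2)
  diffusion = (40*x/(3*(5*x^2 + 6))) evaluated at B_t = 40*B_t/(3*(5*B_t^2 + 6))
Therefore d(4*log(B_t^2 + 6/5)/3) = (20*(6 - 5*B_t^2)/(3*(5*B_t^2 + 6)^2)) dt + (40*B_t/(3*(5*B_t^2 + 6))) dB_t.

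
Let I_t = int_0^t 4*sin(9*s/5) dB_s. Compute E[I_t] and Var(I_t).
E[I_t] = 0; Var(I_t) = 8*t - 20*sin(18*t/5)/9

The Itô integral of a deterministic integrand f(s) has mean 0 because each increment f(s) * (B_{s+ds} - B_s) has mean 0. By the Itô isometry:
  Var( int_0^t f(s) dB_s ) = E[ (int_0^t f(s) dB_s)^2 ] = int_0^t f(s)^2 ds.
Here f(s) = 4*sin(9*s/5), so f(s)^2 = 16*sin(9*s/5)^2. Integrate:
  int_0^t (16*sin(9*s/5)^2) ds = 8*t - 20*sin(18*t/5)/9.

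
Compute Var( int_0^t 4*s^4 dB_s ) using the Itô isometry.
Var = 16*t^9/9

The Itô integral of a deterministic integrand f(s) has mean 0 because each increment f(s) * (B_{s+ds} - B_s) has mean 0. By the Itô isometry:
  Var( int_0^t f(s) dB_s ) = E[ (int_0^t f(s) dB_s)^2 ] = int_0^t f(s)^2 ds.
Here f(s) = 4*s^4, so f(s)^2 = 16*s^8. Integrate:
  int_0^t (16*s^8) ds = 16*t^9/9.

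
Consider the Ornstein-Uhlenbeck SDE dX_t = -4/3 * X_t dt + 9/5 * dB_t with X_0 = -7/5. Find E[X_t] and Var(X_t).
E[X_t] = -7*exp(-4*t/3)/5; Var(X_t) = 243/200 - 243*exp(-8*t/3)/200

The OU SDE dX = -theta X dt + sigma dB admits the integrating factor exp(theta t): d(exp(theta t) X_t) = sigma exp(theta t) dB_t. Integrating from 0 to t:
  X_t = x_0 * exp(-theta t) + sigma * int_0^t exp(-theta (t-s)) dB_s.
The Itô integral has mean 0 and (by the Itô isometry) variance sigma^2 * int_0^t exp(-2 theta (t - s)) ds = sigma^2 * (1 - exp(-2 theta t)) / (2 theta).
With theta = 4/3, sigma = 9/5, x_0 = -7/5:
  E[X_t] = -7/5 * exp(-4/3 t) = -7*exp(-4*t/3)/5
  Var(X_t) = (9/5)^2 * (1 - exp(-2*4/3 t)) / (2 * 4/3) = 243/200 - 243*exp(-8*t/3)/200.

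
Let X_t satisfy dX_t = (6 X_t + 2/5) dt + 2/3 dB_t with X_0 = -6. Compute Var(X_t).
Var(X_t) = exp(12*t)/27 - 1/27

The variance V(t) = Var(X_t) satisfies V'(t) = 2 a V(t) + c^2 with V(0) = 0 (drift coefficient is linear in X, diffusion is constant). With a = 6, c = 2/3, the solution is
  V(t) = (c^2 / (2 a)) * (exp(2 a t) - 1)
       = ((2/3)^2 / (2*6)) * (exp(12 t) - 1)
       = exp(12*t)/27 - 1/27.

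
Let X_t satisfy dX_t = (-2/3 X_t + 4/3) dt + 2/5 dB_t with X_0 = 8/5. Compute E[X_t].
E[X_t] = 2 - 2*exp(-2*t/3)/5

Taking expectations and using E[dB_t] = 0, the mean m(t) = E[X_t] satisfies the ODE m'(t) = a m(t) + b with m(0) = x_0. With a = -2/3, b = 4/3, x_0 = 8/5, the solution is
  m(t) = x_0 * exp(a t) + (b/a) * (exp(a t) - 1)
       = (8/5) * exp((-2/3) t) + ((4/3)/(-2/3)) * (exp((-2/3) t) - 1)
       = 2 - 2*exp(-2*t/3)/5.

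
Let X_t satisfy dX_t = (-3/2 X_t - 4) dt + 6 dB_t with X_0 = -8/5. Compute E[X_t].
E[X_t] = -8/3 + 16*exp(-3*t/2)/15

Taking expectations and using E[dB_t] = 0, the mean m(t) = E[X_t] satisfies the ODE m'(t) = a m(t) + b with m(0) = x_0. With a = -3/2, b = -4, x_0 = -8/5, the solution is
  m(t) = x_0 * exp(a t) + (b/a) * (exp(a t) - 1)
       = (-8/5) * exp((-3/2) t) + ((-4)/(-3/2)) * (exp((-3/2) t) - 1)
       = -8/3 + 16*exp(-3*t/2)/15.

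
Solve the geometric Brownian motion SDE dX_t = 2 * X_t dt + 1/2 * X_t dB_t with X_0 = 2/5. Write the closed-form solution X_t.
X_t = 2/5 * exp((15/8) * t + (1/2) * B_t)

For GBM dX = mu X dt + sigma X dB with X_0 = x_0, apply Itô to Y = log X: dY = (mu - sigma^2/2) dt + sigma dB, so Y_t = log(x_0) + (mu - sigma^2/2) t + sigma B_t and hence X_t = x_0 * exp((mu - sigma^2/2) t + sigma B_t).
With mu = 2, sigma = 1/2, x_0 = 2/5, this gives:
  X_t = 2/5 * exp((15/8) * t + (1/2) * B_t).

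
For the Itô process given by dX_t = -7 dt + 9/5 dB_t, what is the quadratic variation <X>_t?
<X>_t = 81*t/25

For an Itô process dX_t = a(t) dt + b(t) dB_t, the quadratic variation is <X>_t = int_0^t b(s)^2 ds (the drift term does not contribute). Here b(s) = 9/5, so
  b(s)^2 = 81/25.
Integrating from 0 to t:
  <X>_t = int_0^t (81/25) ds = 81*t/25.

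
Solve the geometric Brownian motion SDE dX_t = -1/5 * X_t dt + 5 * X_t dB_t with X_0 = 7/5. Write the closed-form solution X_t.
X_t = 7/5 * exp((-127/10) * t + (5) * B_t)

For GBM dX = mu X dt + sigma X dB with X_0 = x_0, apply Itô to Y = log X: dY = (mu - sigma^2/2) dt + sigma dB, so Y_t = log(x_0) + (mu - sigma^2/2) t + sigma B_t and hence X_t = x_0 * exp((mu - sigma^2/2) t + sigma B_t).
With mu = -1/5, sigma = 5, x_0 = 7/5, this gives:
  X_t = 7/5 * exp((-127/10) * t + (5) * B_t).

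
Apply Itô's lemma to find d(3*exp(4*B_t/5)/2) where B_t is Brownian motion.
d(3*exp(4*B_t/5)/2) = (12*exp(4*B_t/5)/25) dt + (6*exp(4*B_t/5)/5) dB_t

Itô's formula for f(B_t) gives d f(B_t) = f'(B_t) dB_t + (1/2) f''(B_t) dt. Compute derivatives of f(x) = 3*exp(4*x/5)/2:
  f'(x)  = 6*exp(4*x/5)/5
  f''(x) = 24*exp(4*x/5)/25
Substitute x = B_t and multiply the f'' term by 1/2:
  drift     = (1/2) * (24*exp(4*x/5)/25) evaluated at B_t = 12*exp(4*B_t/5)/25
  diffusion = (6*exp(4*x/5)/5) evaluated at B_t = 6*exp(4*B_t/5)/5
Therefore d(3*exp(4*B_t/5)/2) = (12*exp(4*B_t/5)/25) dt + (6*exp(4*B_t/5)/5) dB_t.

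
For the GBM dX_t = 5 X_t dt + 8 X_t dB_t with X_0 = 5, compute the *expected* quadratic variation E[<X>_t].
E[<X>_t] = 800*exp(74*t)/37 - 800/37

<X>_t = int_0^t (8 * X_s)^2 ds. Taking expectation inside the integral: E[<X>_t] = 8^2 * int_0^t E[X_s^2] ds. For GBM, E[X_s^2] = x_0^2 * exp((2 mu + sigma^2) s). Integrating:
  E[<X>_t] = 8^2 * 5^2 * (exp((2*5 + 8^2) t) - 1) / (2*5 + 8^2)
           = 8^2 * 5^2 * (exp(74 t) - 1) / 74 = 800*exp(74*t)/37 - 800/37.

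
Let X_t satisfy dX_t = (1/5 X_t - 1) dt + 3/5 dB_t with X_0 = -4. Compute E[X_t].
E[X_t] = 5 - 9*exp(t/5)

Taking expectations and using E[dB_t] = 0, the mean m(t) = E[X_t] satisfies the ODE m'(t) = a m(t) + b with m(0) = x_0. With a = 1/5, b = -1, x_0 = -4, the solution is
  m(t) = x_0 * exp(a t) + (b/a) * (exp(a t) - 1)
       = (-4) * exp((1/5) t) + ((-1)/(1/5)) * (exp((1/5) t) - 1)
       = 5 - 9*exp(t/5).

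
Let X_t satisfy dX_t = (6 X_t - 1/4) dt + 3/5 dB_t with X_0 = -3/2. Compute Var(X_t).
Var(X_t) = 3*exp(12*t)/100 - 3/100

The variance V(t) = Var(X_t) satisfies V'(t) = 2 a V(t) + c^2 with V(0) = 0 (drift coefficient is linear in X, diffusion is constant). With a = 6, c = 3/5, the solution is
  V(t) = (c^2 / (2 a)) * (exp(2 a t) - 1)
       = ((3/5)^2 / (2*6)) * (exp(12 t) - 1)
       = 3*exp(12*t)/100 - 3/100.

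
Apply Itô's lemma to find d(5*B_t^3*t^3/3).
d(5*B_t^3*t^3/3) = (5*B_t*t^2*(B_t^2 + t)) dt + (5*B_t^2*t^3) dB_t

Itô's formula for f(t, x): d f(t, B_t) = (f_t + (1/2) f_xx) dt + f_x dB_t. Compute partials of f(t, x) = 5*t^3*x^3/3:
  f_t(t,x)  = 5*t^2*x^3
  f_x(t,x)  = 5*t^3*x^2
  f_xx(t,x) = 10*t^3*x
Assemble drift = f_t + (1/2) f_xx = 5*t^2*x*(t + x^2) and diffusion = f_x = 5*t^3*x^2. Substituting x = B_t:
  d(5*B_t^3*t^3/3) = (5*B_t*t^2*(B_t^2 + t)) dt + (5*B_t^2*t^3) dB_t.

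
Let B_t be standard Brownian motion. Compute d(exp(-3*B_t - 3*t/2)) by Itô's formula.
d(exp(-3*B_t - 3*t/2)) = (3*exp(-3*B_t - 3*t/2)) dt + (-3*exp(-3*B_t - 3*t/2)) dB_t

Itô's formula for f(t, x): d f(t, B_t) = (f_t + (1/2) f_xx) dt + f_x dB_t. Compute partials of f(t, x) = exp(-3*t/2 - 3*x):
  f_t(t,x)  = -3*exp(-3*t/2 - 3*x)/2
  f_x(t,x)  = -3*exp(-3*t/2 - 3*x)
  f_xx(t,x) = 9*exp(-3*t/2 - 3*x)
Assemble drift = f_t + (1/2) f_xx = 3*exp(-3*t/2 - 3*x) and diffusion = f_x = -3*exp(-3*t/2 - 3*x). Substituting x = B_t:
  d(exp(-3*B_t - 3*t/2)) = (3*exp(-3*B_t - 3*t/2)) dt + (-3*exp(-3*B_t - 3*t/2)) dB_t.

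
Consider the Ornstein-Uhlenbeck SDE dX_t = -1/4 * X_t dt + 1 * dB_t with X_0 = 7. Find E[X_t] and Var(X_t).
E[X_t] = 7*exp(-t/4); Var(X_t) = 2 - 2*exp(-t/2)

The OU SDE dX = -theta X dt + sigma dB admits the integrating factor exp(theta t): d(exp(theta t) X_t) = sigma exp(theta t) dB_t. Integrating from 0 to t:
  X_t = x_0 * exp(-theta t) + sigma * int_0^t exp(-theta (t-s)) dB_s.
The Itô integral has mean 0 and (by the Itô isometry) variance sigma^2 * int_0^t exp(-2 theta (t - s)) ds = sigma^2 * (1 - exp(-2 theta t)) / (2 theta).
With theta = 1/4, sigma = 1, x_0 = 7:
  E[X_t] = 7 * exp(-1/4 t) = 7*exp(-t/4)
  Var(X_t) = (1)^2 * (1 - exp(-2*1/4 t)) / (2 * 1/4) = 2 - 2*exp(-t/2).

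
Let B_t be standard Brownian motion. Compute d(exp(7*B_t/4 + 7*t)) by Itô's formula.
d(exp(7*B_t/4 + 7*t)) = (273*exp(7*B_t/4 + 7*t)/32) dt + (7*exp(7*B_t/4 + 7*t)/4) dB_t

Itô's formula for f(t, x): d f(t, B_t) = (f_t + (1/2) f_xx) dt + f_x dB_t. Compute partials of f(t, x) = exp(7*t + 7*x/4):
  f_t(t,x)  = 7*exp(7*t + 7*x/4)
  f_x(t,x)  = 7*exp(7*t + 7*x/4)/4
  f_xx(t,x) = 49*exp(7*t + 7*x/4)/16
Assemble drift = f_t + (1/2) f_xx = 273*exp(7*t + 7*x/4)/32 and diffusion = f_x = 7*exp(7*t + 7*x/4)/4. Substituting x = B_t:
  d(exp(7*B_t/4 + 7*t)) = (273*exp(7*B_t/4 + 7*t)/32) dt + (7*exp(7*B_t/4 + 7*t)/4) dB_t.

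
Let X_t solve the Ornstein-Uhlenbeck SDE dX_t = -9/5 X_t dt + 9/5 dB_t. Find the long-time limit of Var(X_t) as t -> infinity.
lim Var(X_t) = 9/10

The OU SDE dX = -theta X dt + sigma dB admits the integrating factor exp(theta t): d(exp(theta t) X_t) = sigma exp(theta t) dB_t. Integrating from 0 to t gives X_t = x_0 * exp(-theta t) + sigma * int_0^t exp(-theta (t-s)) dB_s for any initial x_0. The Itô integral has variance (by the Itô isometry) sigma^2 * int_0^t exp(-2 theta (t - s)) ds = sigma^2 * (1 - exp(-2 theta t)) / (2 theta), independent of x_0.
With theta = 9/5, sigma = 9/5:
  Var(X_t) = (9/5)^2 * (1 - exp(-2*9/5 t)) / (2 * 9/5) = 9/10 - 9*exp(-18*t/5)/10.
As t -> infinity, exp(-2*9/5 t) -> 0, so the stationary variance is sigma^2 / (2 theta) = 9/10.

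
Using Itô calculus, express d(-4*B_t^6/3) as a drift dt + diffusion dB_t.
d(-4*B_t^6/3) = (-20*B_t^4) dt + (-8*B_t^5) dB_t

Itô's formula for f(B_t) gives d f(B_t) = f'(B_t) dB_t + (1/2) f''(B_t) dt. Compute derivatives of f(x) = -4*x^6/3:
  f'(x)  = -8*x^5
  f''(x) = -40*x^4
Substitute x = B_t and multiply the f'' term by 1/2:
  drift     = (1/2) * (-40*x^4) evaluated at B_t = -20*B_t^4
  diffusion = (-8*x^5) evaluated at B_t = -8*B_t^5
Therefore d(-4*B_t^6/3) = (-20*B_t^4) dt + (-8*B_t^5) dB_t.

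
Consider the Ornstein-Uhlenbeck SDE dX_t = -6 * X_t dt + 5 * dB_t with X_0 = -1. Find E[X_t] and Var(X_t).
E[X_t] = -exp(-6*t); Var(X_t) = 25/12 - 25*exp(-12*t)/12

The OU SDE dX = -theta X dt + sigma dB admits the integrating factor exp(theta t): d(exp(theta t) X_t) = sigma exp(theta t) dB_t. Integrating from 0 to t:
  X_t = x_0 * exp(-theta t) + sigma * int_0^t exp(-theta (t-s)) dB_s.
The Itô integral has mean 0 and (by the Itô isometry) variance sigma^2 * int_0^t exp(-2 theta (t - s)) ds = sigma^2 * (1 - exp(-2 theta t)) / (2 theta).
With theta = 6, sigma = 5, x_0 = -1:
  E[X_t] = -1 * exp(-6 t) = -exp(-6*t)
  Var(X_t) = (5)^2 * (1 - exp(-2*6 t)) / (2 * 6) = 25/12 - 25*exp(-12*t)/12.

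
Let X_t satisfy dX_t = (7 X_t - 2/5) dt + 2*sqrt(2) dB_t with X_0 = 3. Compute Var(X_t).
Var(X_t) = 4*exp(14*t)/7 - 4/7

The variance V(t) = Var(X_t) satisfies V'(t) = 2 a V(t) + c^2 with V(0) = 0 (drift coefficient is linear in X, diffusion is constant). With a = 7, c = 2*sqrt(2), the solution is
  V(t) = (c^2 / (2 a)) * (exp(2 a t) - 1)
       = ((2*sqrt(2))^2 / (2*7)) * (exp(14 t) - 1)
       = 4*exp(14*t)/7 - 4/7.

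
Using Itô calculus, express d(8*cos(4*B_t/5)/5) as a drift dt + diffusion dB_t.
d(8*cos(4*B_t/5)/5) = (-64*cos(4*B_t/5)/125) dt + (-32*sin(4*B_t/5)/25) dB_t

Itô's formula for f(B_t) gives d f(B_t) = f'(B_t) dB_t + (1/2) f''(B_t) dt. Compute derivatives of f(x) = 8*cos(4*x/5)/5:
  f'(x)  = -32*sin(4*x/5)/25
  f''(x) = -128*cos(4*x/5)/125
Substitute x = B_t and multiply the f'' term by 1/2:
  drift     = (1/2) * (-128*cos(4*x/5)/125) evaluated at B_t = -64*cos(4*B_t/5)/125
  diffusion = (-32*sin(4*x/5)/25) evaluated at B_t = -32*sin(4*B_t/5)/25
Therefore d(8*cos(4*B_t/5)/5) = (-64*cos(4*B_t/5)/125) dt + (-32*sin(4*B_t/5)/25) dB_t.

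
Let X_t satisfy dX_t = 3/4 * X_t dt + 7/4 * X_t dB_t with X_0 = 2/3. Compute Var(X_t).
Var(X_t) = 4*(exp(49*t/16) - 1)*exp(3*t/2)/9

For GBM dX = mu X dt + sigma X dB with X_0 = x_0, apply Itô to Y = log X: dY = (mu - sigma^2/2) dt + sigma dB, so Y_t = log(x_0) + (mu - sigma^2/2) t + sigma B_t and hence X_t = x_0 * exp((mu - sigma^2/2) t + sigma B_t).
With mu = 3/4, sigma = 7/4, x_0 = 2/3, this gives:
  X_t = 2/3 * exp((-25/32) * t + (7/4) * B_t).
Since sigma*B_t ~ Normal(0, sigma^2 t), E[exp(sigma*B_t)] = exp(sigma^2 t / 2); so E[X_t] = x_0 * exp((mu - sigma^2/2) t) * exp(sigma^2 t / 2) = x_0 * exp(mu t) = 2*exp(3*t/4)/3.
Var(X_t) = E[X_t^2] - (E[X_t])^2 = x_0^2 * exp(2 mu t) * (exp(sigma^2 t) - 1) = 4*(exp(49*t/16) - 1)*exp(3*t/2)/9.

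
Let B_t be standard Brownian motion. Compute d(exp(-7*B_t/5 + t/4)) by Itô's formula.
d(exp(-7*B_t/5 + t/4)) = (123*exp(-7*B_t/5 + t/4)/100) dt + (-7*exp(-7*B_t/5 + t/4)/5) dB_t

Itô's formula for f(t, x): d f(t, B_t) = (f_t + (1/2) f_xx) dt + f_x dB_t. Compute partials of f(t, x) = exp(t/4 - 7*x/5):
  f_t(t,x)  = exp(t/4 - 7*x/5)/4
  f_x(t,x)  = -7*exp(t/4 - 7*x/5)/5
  f_xx(t,x) = 49*exp(t/4 - 7*x/5)/25
Assemble drift = f_t + (1/2) f_xx = 123*exp(t/4 - 7*x/5)/100 and diffusion = f_x = -7*exp(t/4 - 7*x/5)/5. Substituting x = B_t:
  d(exp(-7*B_t/5 + t/4)) = (123*exp(-7*B_t/5 + t/4)/100) dt + (-7*exp(-7*B_t/5 + t/4)/5) dB_t.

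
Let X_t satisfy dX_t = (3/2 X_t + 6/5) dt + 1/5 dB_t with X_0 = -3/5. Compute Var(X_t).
Var(X_t) = exp(3*t)/75 - 1/75

The variance V(t) = Var(X_t) satisfies V'(t) = 2 a V(t) + c^2 with V(0) = 0 (drift coefficient is linear in X, diffusion is constant). With a = 3/2, c = 1/5, the solution is
  V(t) = (c^2 / (2 a)) * (exp(2 a t) - 1)
       = ((1/5)^2 / (2*(3/2))) * (exp(3 t) - 1)
       = exp(3*t)/75 - 1/75.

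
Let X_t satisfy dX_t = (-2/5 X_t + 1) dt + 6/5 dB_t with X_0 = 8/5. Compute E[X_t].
E[X_t] = 5/2 - 9*exp(-2*t/5)/10

Taking expectations and using E[dB_t] = 0, the mean m(t) = E[X_t] satisfies the ODE m'(t) = a m(t) + b with m(0) = x_0. With a = -2/5, b = 1, x_0 = 8/5, the solution is
  m(t) = x_0 * exp(a t) + (b/a) * (exp(a t) - 1)
       = (8/5) * exp((-2/5) t) + (1/(-2/5)) * (exp((-2/5) t) - 1)
       = 5/2 - 9*exp(-2*t/5)/10.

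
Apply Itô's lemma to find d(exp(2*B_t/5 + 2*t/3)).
d(exp(2*B_t/5 + 2*t/3)) = (56*exp(2*B_t/5 + 2*t/3)/75) dt + (2*exp(2*B_t/5 + 2*t/3)/5) dB_t

Itô's formula for f(t, x): d f(t, B_t) = (f_t + (1/2) f_xx) dt + f_x dB_t. Compute partials of f(t, x) = exp(2*t/3 + 2*x/5):
  f_t(t,x)  = 2*exp(2*t/3 + 2*x/5)/3
  f_x(t,x)  = 2*exp(2*t/3 + 2*x/5)/5
  f_xx(t,x) = 4*exp(2*t/3 + 2*x/5)/25
Assemble drift = f_t + (1/2) f_xx = 56*exp(2*t/3 + 2*x/5)/75 and diffusion = f_x = 2*exp(2*t/3 + 2*x/5)/5. Substituting x = B_t:
  d(exp(2*B_t/5 + 2*t/3)) = (56*exp(2*B_t/5 + 2*t/3)/75) dt + (2*exp(2*B_t/5 + 2*t/3)/5) dB_t.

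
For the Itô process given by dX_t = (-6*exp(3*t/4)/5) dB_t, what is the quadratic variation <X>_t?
<X>_t = 24*exp(3*t/2)/25 - 24/25

For an Itô process dX_t = a(t) dt + b(t) dB_t, the quadratic variation is <X>_t = int_0^t b(s)^2 ds (the drift term does not contribute). Here b(s) = -6*exp(3*s/4)/5, so
  b(s)^2 = 36*exp(3*s/2)/25.
Integrating from 0 to t:
  <X>_t = int_0^t (36*exp(3*s/2)/25) ds = 24*exp(3*t/2)/25 - 24/25.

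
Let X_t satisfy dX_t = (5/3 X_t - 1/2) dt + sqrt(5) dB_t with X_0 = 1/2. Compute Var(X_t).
Var(X_t) = 3*exp(10*t/3)/2 - 3/2

The variance V(t) = Var(X_t) satisfies V'(t) = 2 a V(t) + c^2 with V(0) = 0 (drift coefficient is linear in X, diffusion is constant). With a = 5/3, c = sqrt(5), the solution is
  V(t) = (c^2 / (2 a)) * (exp(2 a t) - 1)
       = (sqrt(5)^2 / (2*(5/3))) * (exp((10/3) t) - 1)
       = 3*exp(10*t/3)/2 - 3/2.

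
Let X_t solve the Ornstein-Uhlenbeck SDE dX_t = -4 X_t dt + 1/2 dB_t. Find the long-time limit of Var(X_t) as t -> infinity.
lim Var(X_t) = 1/32

The OU SDE dX = -theta X dt + sigma dB admits the integrating factor exp(theta t): d(exp(theta t) X_t) = sigma exp(theta t) dB_t. Integrating from 0 to t gives X_t = x_0 * exp(-theta t) + sigma * int_0^t exp(-theta (t-s)) dB_s for any initial x_0. The Itô integral has variance (by the Itô isometry) sigma^2 * int_0^t exp(-2 theta (t - s)) ds = sigma^2 * (1 - exp(-2 theta t)) / (2 theta), independent of x_0.
With theta = 4, sigma = 1/2:
  Var(X_t) = (1/2)^2 * (1 - exp(-2*4 t)) / (2 * 4) = 1/32 - exp(-8*t)/32.
As t -> infinity, exp(-2*4 t) -> 0, so the stationary variance is sigma^2 / (2 theta) = 1/32.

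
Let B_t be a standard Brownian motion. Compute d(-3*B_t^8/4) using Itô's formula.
d(-3*B_t^8/4) = (-21*B_t^6) dt + (-6*B_t^7) dB_t

Itô's formula for f(B_t) gives d f(B_t) = f'(B_t) dB_t + (1/2) f''(B_t) dt. Compute derivatives of f(x) = -3*x^8/4:
  f'(x)  = -6*x^7
  f''(x) = -42*x^6
Substitute x = B_t and multiply the f'' term by 1/2:
  drift     = (1/2) * (-42*x^6) evaluated at B_t = -21*B_t^6
  diffusion = (-6*x^7) evaluated at B_t = -6*B_t^7
Therefore d(-3*B_t^8/4) = (-21*B_t^6) dt + (-6*B_t^7) dB_t.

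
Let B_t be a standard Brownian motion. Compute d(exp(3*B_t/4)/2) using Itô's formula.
d(exp(3*B_t/4)/2) = (9*exp(3*B_t/4)/64) dt + (3*exp(3*B_t/4)/8) dB_t

Itô's formula for f(B_t) gives d f(B_t) = f'(B_t) dB_t + (1/2) f''(B_t) dt. Compute derivatives of f(x) = exp(3*x/4)/2:
  f'(x)  = 3*exp(3*x/4)/8
  f''(x) = 9*exp(3*x/4)/32
Substitute x = B_t and multiply the f'' term by 1/2:
  drift     = (1/2) * (9*exp(3*x/4)/32) evaluated at B_t = 9*exp(3*B_t/4)/64
  diffusion = (3*exp(3*x/4)/8) evaluated at B_t = 3*exp(3*B_t/4)/8
Therefore d(exp(3*B_t/4)/2) = (9*exp(3*B_t/4)/64) dt + (3*exp(3*B_t/4)/8) dB_t.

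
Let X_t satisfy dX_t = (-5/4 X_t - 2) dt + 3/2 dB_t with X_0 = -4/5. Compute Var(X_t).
Var(X_t) = 9/10 - 9*exp(-5*t/2)/10

The variance V(t) = Var(X_t) satisfies V'(t) = 2 a V(t) + c^2 with V(0) = 0 (drift coefficient is linear in X, diffusion is constant). With a = -5/4, c = 3/2, the solution is
  V(t) = (c^2 / (2 a)) * (exp(2 a t) - 1)
       = ((3/2)^2 / (2*(-5/4))) * (exp((-5/2) t) - 1)
       = 9/10 - 9*exp(-5*t/2)/10.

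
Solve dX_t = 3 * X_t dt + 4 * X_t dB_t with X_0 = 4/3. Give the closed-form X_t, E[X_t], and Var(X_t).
X_t = 4/3 * exp((-5) t + (4) B_t); E[X_t] = 4*exp(3*t)/3; Var(X_t) = 16*(exp(16*t) - 1)*exp(6*t)/9

For GBM dX = mu X dt + sigma X dB with X_0 = x_0, apply Itô to Y = log X: dY = (mu - sigma^2/2) dt + sigma dB, so Y_t = log(x_0) + (mu - sigma^2/2) t + sigma B_t and hence X_t = x_0 * exp((mu - sigma^2/2) t + sigma B_t).
With mu = 3, sigma = 4, x_0 = 4/3, this gives:
  X_t = 4/3 * exp((-5) * t + (4) * B_t).
Since sigma*B_t ~ Normal(0, sigma^2 t), E[exp(sigma*B_t)] = exp(sigma^2 t / 2); so E[X_t] = x_0 * exp((mu - sigma^2/2) t) * exp(sigma^2 t / 2) = x_0 * exp(mu t) = 4*exp(3*t)/3.
Var(X_t) = E[X_t^2] - (E[X_t])^2 = x_0^2 * exp(2 mu t) * (exp(sigma^2 t) - 1) = 16*(exp(16*t) - 1)*exp(6*t)/9.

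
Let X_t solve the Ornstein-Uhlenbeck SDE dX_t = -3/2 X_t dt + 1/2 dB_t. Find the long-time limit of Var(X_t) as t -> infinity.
lim Var(X_t) = 1/12

The OU SDE dX = -theta X dt + sigma dB admits the integrating factor exp(theta t): d(exp(theta t) X_t) = sigma exp(theta t) dB_t. Integrating from 0 to t gives X_t = x_0 * exp(-theta t) + sigma * int_0^t exp(-theta (t-s)) dB_s for any initial x_0. The Itô integral has variance (by the Itô isometry) sigma^2 * int_0^t exp(-2 theta (t - s)) ds = sigma^2 * (1 - exp(-2 theta t)) / (2 theta), independent of x_0.
With theta = 3/2, sigma = 1/2:
  Var(X_t) = (1/2)^2 * (1 - exp(-2*3/2 t)) / (2 * 3/2) = 1/12 - exp(-3*t)/12.
As t -> infinity, exp(-2*3/2 t) -> 0, so the stationary variance is sigma^2 / (2 theta) = 1/12.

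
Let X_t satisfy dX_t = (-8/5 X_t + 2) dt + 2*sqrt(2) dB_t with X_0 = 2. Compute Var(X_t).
Var(X_t) = 5/2 - 5*exp(-16*t/5)/2

The variance V(t) = Var(X_t) satisfies V'(t) = 2 a V(t) + c^2 with V(0) = 0 (drift coefficient is linear in X, diffusion is constant). With a = -8/5, c = 2*sqrt(2), the solution is
  V(t) = (c^2 / (2 a)) * (exp(2 a t) - 1)
       = ((2*sqrt(2))^2 / (2*(-8/5))) * (exp((-16/5) t) - 1)
       = 5/2 - 5*exp(-16*t/5)/2.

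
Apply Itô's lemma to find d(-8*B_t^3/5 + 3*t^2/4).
d(-8*B_t^3/5 + 3*t^2/4) = (-24*B_t/5 + 3*t/2) dt + (-24*B_t^2/5) dB_t

Itô's formula for f(t, x): d f(t, B_t) = (f_t + (1/2) f_xx) dt + f_x dB_t. Compute partials of f(t, x) = 3*t^2/4 - 8*x^3/5:
  f_t(t,x)  = 3*t/2
  f_x(t,x)  = -24*x^2/5
  f_xx(t,x) = -48*x/5
Assemble drift = f_t + (1/2) f_xx = 3*t/2 - 24*x/5 and diffusion = f_x = -24*x^2/5. Substituting x = B_t:
  d(-8*B_t^3/5 + 3*t^2/4) = (-24*B_t/5 + 3*t/2) dt + (-24*B_t^2/5) dB_t.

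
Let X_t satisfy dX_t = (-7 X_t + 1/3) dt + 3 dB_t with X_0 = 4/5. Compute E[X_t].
E[X_t] = 1/21 + 79*exp(-7*t)/105

Taking expectations and using E[dB_t] = 0, the mean m(t) = E[X_t] satisfies the ODE m'(t) = a m(t) + b with m(0) = x_0. With a = -7, b = 1/3, x_0 = 4/5, the solution is
  m(t) = x_0 * exp(a t) + (b/a) * (exp(a t) - 1)
       = (4/5) * exp((-7) t) + ((1/3)/(-7)) * (exp((-7) t) - 1)
       = 1/21 + 79*exp(-7*t)/105.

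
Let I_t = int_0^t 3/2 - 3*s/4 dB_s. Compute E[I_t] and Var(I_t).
E[I_t] = 0; Var(I_t) = 3*t*(t^2 - 6*t + 12)/16

The Itô integral of a deterministic integrand f(s) has mean 0 because each increment f(s) * (B_{s+ds} - B_s) has mean 0. By the Itô isometry:
  Var( int_0^t f(s) dB_s ) = E[ (int_0^t f(s) dB_s)^2 ] = int_0^t f(s)^2 ds.
Here f(s) = 3/2 - 3*s/4, so f(s)^2 = 9*(s - 2)^2/16. Integrate:
  int_0^t (9*(s - 2)^2/16) ds = 3*t*(t^2 - 6*t + 12)/16.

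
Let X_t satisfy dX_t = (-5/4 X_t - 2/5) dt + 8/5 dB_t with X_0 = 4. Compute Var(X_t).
Var(X_t) = 128/125 - 128*exp(-5*t/2)/125

The variance V(t) = Var(X_t) satisfies V'(t) = 2 a V(t) + c^2 with V(0) = 0 (drift coefficient is linear in X, diffusion is constant). With a = -5/4, c = 8/5, the solution is
  V(t) = (c^2 / (2 a)) * (exp(2 a t) - 1)
       = ((8/5)^2 / (2*(-5/4))) * (exp((-5/2) t) - 1)
       = 128/125 - 128*exp(-5*t/2)/125.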